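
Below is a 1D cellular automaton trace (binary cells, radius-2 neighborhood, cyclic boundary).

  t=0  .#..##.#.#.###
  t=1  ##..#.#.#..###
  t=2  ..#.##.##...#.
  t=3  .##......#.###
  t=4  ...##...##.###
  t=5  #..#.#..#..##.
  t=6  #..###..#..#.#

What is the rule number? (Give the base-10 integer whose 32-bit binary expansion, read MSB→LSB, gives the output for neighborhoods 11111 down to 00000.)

663864692

  ##### -> .   bit 31 = 0  t=1,i=13
  ####. -> .   bit 30 = 0  t=1,i=0
  ###.# -> #   bit 29 = 1  t=0,i=13
  ###.. -> .   bit 28 = 0  t=1,i=1
  ##.## -> .   bit 27 = 0  t=2,i=6
  ##.#. -> #   bit 26 = 1  t=0,i=0
  ##..# -> #   bit 25 = 1  t=1,i=2
  ##... -> #   bit 24 = 1  t=2,i=9
  #.### -> #   bit 23 = 1  t=0,i=11
  #.##. -> .   bit 22 = 0  t=2,i=4
  #.#.# -> .   bit 21 = 0  t=0,i=7
  #.#.. -> #   bit 20 = 1  t=0,i=1
  #..## -> .   bit 19 = 0  t=0,i=3
  #..#. -> .   bit 18 = 0  t=1,i=3
  #...# -> .   bit 17 = 0  t=2,i=0
  #.... -> #   bit 16 = 1  t=3,i=4
  .#### -> #   bit 15 = 1  t=1,i=12
  .###. -> #   bit 14 = 1  t=0,i=12
  .##.# -> .   bit 13 = 0  t=0,i=5
  .##.. -> .   bit 12 = 0  t=2,i=8
  .#.## -> .   bit 11 = 0  t=0,i=10
  .#.#. -> #   bit 10 = 1  t=0,i=8
  .#..# -> .   bit 9 = 0  t=0,i=2
  .#... -> #   bit 8 = 1  t=2,i=13
  ..### -> .   bit 7 = 0  t=1,i=11
  ..##. -> #   bit 6 = 1  t=0,i=4
  ..#.# -> #   bit 5 = 1  t=1,i=4
  ..#.. -> #   bit 4 = 1  t=2,i=12
  ...## -> .   bit 3 = 0  t=4,i=2
  ...#. -> #   bit 2 = 1  t=2,i=1
  ....# -> .   bit 1 = 0  t=3,i=7
  ..... -> .   bit 0 = 0  t=3,i=5
  bits 00100111100100011100010101110100 = 663864692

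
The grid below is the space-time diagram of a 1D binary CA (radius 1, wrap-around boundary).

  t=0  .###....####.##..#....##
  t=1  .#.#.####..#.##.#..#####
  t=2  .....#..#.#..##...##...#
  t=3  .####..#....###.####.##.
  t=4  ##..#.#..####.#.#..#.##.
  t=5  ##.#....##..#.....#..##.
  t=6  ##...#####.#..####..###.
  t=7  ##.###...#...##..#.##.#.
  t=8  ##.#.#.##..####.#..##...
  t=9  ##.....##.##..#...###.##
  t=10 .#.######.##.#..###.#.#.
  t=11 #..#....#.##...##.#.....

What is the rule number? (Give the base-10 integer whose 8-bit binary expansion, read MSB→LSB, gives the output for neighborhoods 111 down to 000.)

75

  [7] ### => .  t=0,i=2
  [6] ##. => #  t=0,i=3
  [5] #.# => .  t=0,i=0
  [4] #.. => .  t=0,i=4
  [3] .## => #  t=0,i=1
  [2] .#. => .  t=0,i=17
  [1] ..# => #  t=0,i=7
  [0] ... => #  t=0,i=5
  bits 01001011 = 75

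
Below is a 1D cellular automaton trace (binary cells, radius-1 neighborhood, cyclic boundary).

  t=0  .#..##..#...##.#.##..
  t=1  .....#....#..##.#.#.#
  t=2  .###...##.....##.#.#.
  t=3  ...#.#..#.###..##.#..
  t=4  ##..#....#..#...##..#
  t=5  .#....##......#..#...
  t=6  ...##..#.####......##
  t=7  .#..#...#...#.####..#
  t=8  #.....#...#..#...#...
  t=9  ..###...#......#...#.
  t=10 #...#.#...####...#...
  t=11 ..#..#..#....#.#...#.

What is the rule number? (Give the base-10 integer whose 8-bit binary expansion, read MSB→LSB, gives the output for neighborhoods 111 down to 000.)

  ###|.  b7=0 t=2,i=2
  ##.|#  b6=1 t=0,i=5
  #.#|#  b5=1 t=0,i=14
  #..|.  b4=0 t=0,i=2
  .##|.  b3=0 t=0,i=4
  .#.|.  b2=0 t=0,i=1
  ..#|.  b1=0 t=0,i=0
  ...|#  b0=1 t=0,i=10
  bits 01100001 = 97

97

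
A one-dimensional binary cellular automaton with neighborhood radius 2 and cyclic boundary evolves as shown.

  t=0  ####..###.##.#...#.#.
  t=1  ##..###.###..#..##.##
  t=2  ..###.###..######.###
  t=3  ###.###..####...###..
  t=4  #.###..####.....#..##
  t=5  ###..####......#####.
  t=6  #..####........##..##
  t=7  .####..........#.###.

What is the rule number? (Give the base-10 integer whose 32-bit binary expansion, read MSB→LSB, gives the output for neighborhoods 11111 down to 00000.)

  [31] ##### => .  t=2,i=13
  [30] ####. => .  t=0,i=2
  [29] ###.# => #  t=0,i=8
  [28] ###.. => .  t=0,i=3
  [27] ##.## => #  t=0,i=9
  [26] ##.#. => .  t=0,i=12
  [25] ##..# => #  t=0,i=4
  [24] ##... => .  t=3,i=13
  [23] #.### => #  t=0,i=0
  [22] #.##. => #  t=0,i=10
  [21] #.#.# => #  t=0,i=19
  [20] #.#.. => #  t=0,i=13
  [19] #..## => #  t=0,i=5
  [18] #..#. => #  t=1,i=12
  [17] #...# => .  t=0,i=15
  [16] #.... => .  t=4,i=12
  [15] .#### => #  t=0,i=1
  [14] .###. => .  t=0,i=7
  [13] .##.# => .  t=0,i=11
  [12] .##.. => .  t=6,i=16
  [11] .#.## => #  t=0,i=20
  [10] .#.#. => .  t=0,i=18
  [9] .#..# => #  t=1,i=14
  [8] .#... => .  t=0,i=14
  [7] ..### => #  t=0,i=6
  [6] ..##. => #  t=1,i=16
  [5] ..#.# => #  t=0,i=17
  [4] ..#.. => #  t=1,i=13
  [3] ...## => .  t=3,i=15
  [2] ...#. => #  t=0,i=16
  [1] ....# => .  t=4,i=14
  [0] ..... => .  t=4,i=13
  bits 00101010111111001000101011110100 = 721193716

721193716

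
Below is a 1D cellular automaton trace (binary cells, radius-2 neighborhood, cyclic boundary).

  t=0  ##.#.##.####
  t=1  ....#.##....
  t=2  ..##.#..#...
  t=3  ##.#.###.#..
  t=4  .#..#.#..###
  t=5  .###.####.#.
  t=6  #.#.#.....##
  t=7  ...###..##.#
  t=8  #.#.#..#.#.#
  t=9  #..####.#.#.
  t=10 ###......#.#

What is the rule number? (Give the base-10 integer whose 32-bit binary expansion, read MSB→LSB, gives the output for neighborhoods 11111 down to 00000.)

152858382

  nb #####: next=.  (t=0,i=10, bit31=0)
  nb ####.: next=.  (t=0,i=0, bit30=0)
  nb ###.#: next=.  (t=0,i=1, bit29=0)
  nb ###..: next=.  (t=7,i=5, bit28=0)
  nb ##.##: next=#  (t=0,i=7, bit27=1)
  nb ##.#.: next=.  (t=0,i=2, bit26=0)
  nb ##..#: next=.  (t=7,i=6, bit25=0)
  nb ##...: next=#  (t=1,i=8, bit24=1)
  nb #.###: next=.  (t=0,i=8, bit23=0)
  nb #.##.: next=.  (t=0,i=5, bit22=0)
  nb #.#.#: next=.  (t=0,i=3, bit21=0)
  nb #.#..: next=#  (t=2,i=5, bit20=1)
  nb #..##: next=#  (t=3,i=11, bit19=1)
  nb #..#.: next=#  (t=2,i=7, bit18=1)
  nb #...#: next=.  (t=7,i=1, bit17=0)
  nb #....: next=.  (t=1,i=9, bit16=0)
  nb .####: next=.  (t=0,i=9, bit15=0)
  nb .###.: next=#  (t=3,i=6, bit14=1)
  nb .##.#: next=#  (t=0,i=6, bit13=1)
  nb .##..: next=.  (t=1,i=7, bit12=0)
  nb .#.##: next=#  (t=0,i=4, bit11=1)
  nb .#.#.: next=#  (t=4,i=5, bit10=1)
  nb .#..#: next=#  (t=2,i=6, bit9=1)
  nb .#...: next=#  (t=2,i=9, bit8=1)
  nb ..###: next=.  (t=4,i=9, bit7=0)
  nb ..##.: next=.  (t=2,i=2, bit6=0)
  nb ..#.#: next=.  (t=1,i=4, bit5=0)
  nb ..#..: next=.  (t=2,i=8, bit4=0)
  nb ...##: next=#  (t=2,i=1, bit3=1)
  nb ...#.: next=#  (t=1,i=3, bit2=1)
  nb ....#: next=#  (t=1,i=2, bit1=1)
  nb .....: next=.  (t=1,i=0, bit0=0)
  bits 00001001000111000110111100001110 = 152858382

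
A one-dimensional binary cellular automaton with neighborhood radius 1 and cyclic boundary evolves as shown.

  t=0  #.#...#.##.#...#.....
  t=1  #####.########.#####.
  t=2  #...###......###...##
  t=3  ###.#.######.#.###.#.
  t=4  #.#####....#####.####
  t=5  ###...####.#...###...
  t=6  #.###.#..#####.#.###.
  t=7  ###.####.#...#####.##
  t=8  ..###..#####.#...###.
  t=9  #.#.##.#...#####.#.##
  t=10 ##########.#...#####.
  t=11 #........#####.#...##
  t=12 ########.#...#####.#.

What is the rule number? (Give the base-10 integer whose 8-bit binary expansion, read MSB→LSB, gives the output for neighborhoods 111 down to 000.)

125

  [7] ### => .  t=1,i=1
  [6] ##. => #  t=0,i=9
  [5] #.# => #  t=0,i=1
  [4] #.. => #  t=0,i=3
  [3] .## => #  t=0,i=8
  [2] .#. => #  t=0,i=0
  [1] ..# => .  t=0,i=5
  [0] ... => #  t=0,i=4
  bits 01111101 = 125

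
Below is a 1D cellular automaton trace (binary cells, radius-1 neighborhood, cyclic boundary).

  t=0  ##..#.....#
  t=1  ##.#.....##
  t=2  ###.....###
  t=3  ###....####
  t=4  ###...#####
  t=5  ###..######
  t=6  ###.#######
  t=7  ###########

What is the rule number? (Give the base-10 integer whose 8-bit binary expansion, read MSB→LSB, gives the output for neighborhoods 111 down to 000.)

  ### -> #   bit 7 = 1  t=0,i=0
  ##. -> #   bit 6 = 1  t=0,i=1
  #.# -> #   bit 5 = 1  t=1,i=2
  #.. -> .   bit 4 = 0  t=0,i=2
  .## -> #   bit 3 = 1  t=0,i=10
  .#. -> .   bit 2 = 0  t=0,i=4
  ..# -> #   bit 1 = 1  t=0,i=3
  ... -> .   bit 0 = 0  t=0,i=6
  bits 11101010 = 234

234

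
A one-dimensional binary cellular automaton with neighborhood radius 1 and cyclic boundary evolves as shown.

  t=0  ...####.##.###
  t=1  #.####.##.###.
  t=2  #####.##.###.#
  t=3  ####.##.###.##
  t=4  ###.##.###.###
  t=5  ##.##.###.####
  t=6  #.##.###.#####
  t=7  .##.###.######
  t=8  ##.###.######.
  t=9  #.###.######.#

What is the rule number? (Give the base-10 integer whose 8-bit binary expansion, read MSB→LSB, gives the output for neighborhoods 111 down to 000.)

  ### -> #   bit 7 = 1  t=0,i=4
  ##. -> .   bit 6 = 0  t=0,i=6
  #.# -> #   bit 5 = 1  t=0,i=7
  #.. -> #   bit 4 = 1  t=0,i=0
  .## -> #   bit 3 = 1  t=0,i=3
  .#. -> #   bit 2 = 1  t=1,i=0
  ..# -> #   bit 1 = 1  t=0,i=2
  ... -> .   bit 0 = 0  t=0,i=1
  bits 10111110 = 190

190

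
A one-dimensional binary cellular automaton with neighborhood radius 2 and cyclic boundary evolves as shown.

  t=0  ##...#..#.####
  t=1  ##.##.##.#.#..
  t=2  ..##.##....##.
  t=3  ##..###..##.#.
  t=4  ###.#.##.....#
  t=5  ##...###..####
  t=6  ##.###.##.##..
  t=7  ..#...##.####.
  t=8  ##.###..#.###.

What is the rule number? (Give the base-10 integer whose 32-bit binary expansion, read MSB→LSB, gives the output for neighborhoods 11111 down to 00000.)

  #####|.  b31=0 t=0,i=12
  ####.|#  b30=1 t=0,i=0
  ###.#|.  b29=0 t=4,i=2
  ###..|#  b28=1 t=0,i=1
  ##.##|#  b27=1 t=1,i=2
  ##.#.|.  b26=0 t=1,i=8
  ##..#|#  b25=1 t=3,i=2
  ##...|.  b24=0 t=0,i=2
  #.###|.  b23=0 t=0,i=10
  #.##.|#  b22=1 t=1,i=3
  #.#.#|.  b21=0 t=1,i=9
  #.#..|#  b20=1 t=1,i=11
  #..##|.  b19=0 t=1,i=13
  #..#.|#  b18=1 t=0,i=7
  #...#|#  b17=1 t=0,i=3
  #....|.  b16=0 t=2,i=8
  .####|#  b15=1 t=0,i=11
  .###.|.  b14=0 t=3,i=5
  .##.#|.  b13=0 t=1,i=1
  .##..|#  b12=1 t=2,i=6
  .#.##|#  b11=1 t=0,i=9
  .#.#.|.  b10=0 t=1,i=10
  .#..#|#  b9=1 t=0,i=6
  .#...|#  b8=1 t=7,i=3
  ..###|#  b7=1 t=3,i=4
  ..##.|.  b6=0 t=1,i=0
  ..#.#|.  b5=0 t=0,i=8
  ..#..|.  b4=0 t=0,i=5
  ...##|#  b3=1 t=2,i=1
  ...#.|#  b2=1 t=0,i=4
  ....#|#  b1=1 t=2,i=9
  .....|#  b0=1 t=4,i=10
  bits 01011010010101101001101110001111 = 1515625359

1515625359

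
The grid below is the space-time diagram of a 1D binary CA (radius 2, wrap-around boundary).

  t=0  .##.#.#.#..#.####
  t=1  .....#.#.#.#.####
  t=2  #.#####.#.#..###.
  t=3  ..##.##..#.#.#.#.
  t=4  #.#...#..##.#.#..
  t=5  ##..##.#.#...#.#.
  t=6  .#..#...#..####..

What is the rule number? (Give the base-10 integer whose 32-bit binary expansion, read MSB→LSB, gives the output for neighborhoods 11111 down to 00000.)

1635948263

  ##### -> .   bit 31 = 0  t=2,i=4
  ####. -> #   bit 30 = 1  t=0,i=15
  ###.# -> #   bit 29 = 1  t=0,i=16
  ###.. -> .   bit 28 = 0  t=1,i=16
  ##.## -> .   bit 27 = 0  t=0,i=0
  ##.#. -> .   bit 26 = 0  t=0,i=3
  ##..# -> .   bit 25 = 0  t=3,i=7
  ##... -> #   bit 24 = 1  t=1,i=0
  #.### -> #   bit 23 = 1  t=0,i=13
  #.##. -> .   bit 22 = 0  t=0,i=1
  #.#.# -> .   bit 21 = 0  t=0,i=4
  #.#.. -> .   bit 20 = 0  t=0,i=8
  #..## -> .   bit 19 = 0  t=2,i=12
  #..#. -> .   bit 18 = 0  t=0,i=10
  #...# -> #   bit 17 = 1  t=3,i=0
  #.... -> .   bit 16 = 0  t=1,i=1
  .#### -> #   bit 15 = 1  t=0,i=14
  .###. -> .   bit 14 = 0  t=2,i=14
  .##.# -> .   bit 13 = 0  t=0,i=2
  .##.. -> #   bit 12 = 1  t=3,i=6
  .#.## -> .   bit 11 = 0  t=0,i=12
  .#.#. -> #   bit 10 = 1  t=0,i=5
  .#..# -> #   bit 9 = 1  t=0,i=9
  .#... -> .   bit 8 = 0  t=3,i=16
  ..### -> #   bit 7 = 1  t=2,i=13
  ..##. -> #   bit 6 = 1  t=3,i=2
  ..#.# -> #   bit 5 = 1  t=0,i=11
  ..#.. -> .   bit 4 = 0  t=4,i=6
  ...## -> .   bit 3 = 0  t=3,i=1
  ...#. -> #   bit 2 = 1  t=1,i=4
  ....# -> #   bit 1 = 1  t=1,i=3
  ..... -> #   bit 0 = 1  t=1,i=2
  bits 01100001100000101001011011100111 = 1635948263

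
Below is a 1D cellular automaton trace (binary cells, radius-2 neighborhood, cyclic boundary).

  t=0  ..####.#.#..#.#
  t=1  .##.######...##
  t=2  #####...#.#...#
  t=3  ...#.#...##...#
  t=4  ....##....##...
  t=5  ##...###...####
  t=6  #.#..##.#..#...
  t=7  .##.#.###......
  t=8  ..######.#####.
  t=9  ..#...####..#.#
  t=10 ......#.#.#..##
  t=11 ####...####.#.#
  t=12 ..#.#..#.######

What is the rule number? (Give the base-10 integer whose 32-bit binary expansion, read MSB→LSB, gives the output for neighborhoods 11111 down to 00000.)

1878621313

  nb #####: next=.  (t=1,i=6, bit31=0)
  nb ####.: next=#  (t=0,i=4, bit30=1)
  nb ###.#: next=#  (t=0,i=5, bit29=1)
  nb ###..: next=.  (t=1,i=9, bit28=0)
  nb ##.##: next=#  (t=1,i=0, bit27=1)
  nb ##.#.: next=#  (t=0,i=6, bit26=1)
  nb ##..#: next=#  (t=9,i=10, bit25=1)
  nb ##...: next=#  (t=1,i=10, bit24=1)
  nb #.###: next=#  (t=1,i=4, bit23=1)
  nb #.##.: next=#  (t=1,i=1, bit22=1)
  nb #.#.#: next=#  (t=0,i=7, bit21=1)
  nb #.#..: next=#  (t=0,i=9, bit20=1)
  nb #..##: next=#  (t=0,i=1, bit19=1)
  nb #..#.: next=.  (t=0,i=11, bit18=0)
  nb #...#: next=.  (t=1,i=11, bit17=0)
  nb #....: next=#  (t=4,i=7, bit16=1)
  nb .####: next=.  (t=0,i=3, bit15=0)
  nb .###.: next=#  (t=5,i=6, bit14=1)
  nb .##.#: next=#  (t=1,i=2, bit13=1)
  nb .##..: next=#  (t=3,i=10, bit12=1)
  nb .#.##: next=#  (t=7,i=5, bit11=1)
  nb .#.#.: next=#  (t=0,i=8, bit10=1)
  nb .#..#: next=.  (t=0,i=0, bit9=0)
  nb .#...: next=.  (t=2,i=11, bit8=0)
  nb ..###: next=#  (t=0,i=2, bit7=1)
  nb ..##.: next=.  (t=1,i=13, bit6=0)
  nb ..#.#: next=.  (t=0,i=12, bit5=0)
  nb ..#..: next=.  (t=3,i=14, bit4=0)
  nb ...##: next=.  (t=1,i=12, bit3=0)
  nb ...#.: next=.  (t=2,i=7, bit2=0)
  nb ....#: next=.  (t=4,i=2, bit1=0)
  nb .....: next=#  (t=4,i=0, bit0=1)
  bits 01101111111110010111110010000001 = 1878621313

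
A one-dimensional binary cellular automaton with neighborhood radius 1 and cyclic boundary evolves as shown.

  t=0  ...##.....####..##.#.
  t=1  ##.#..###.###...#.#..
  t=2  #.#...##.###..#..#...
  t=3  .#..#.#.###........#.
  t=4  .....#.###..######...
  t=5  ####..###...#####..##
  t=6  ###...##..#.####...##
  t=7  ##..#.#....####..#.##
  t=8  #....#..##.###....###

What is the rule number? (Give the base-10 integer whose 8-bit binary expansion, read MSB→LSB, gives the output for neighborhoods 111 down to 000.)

  ### -> #   bit 7 = 1  t=0,i=11
  ##. -> .   bit 6 = 0  t=0,i=4
  #.# -> #   bit 5 = 1  t=0,i=18
  #.. -> .   bit 4 = 0  t=0,i=5
  .## -> #   bit 3 = 1  t=0,i=3
  .#. -> .   bit 2 = 0  t=0,i=19
  ..# -> .   bit 1 = 0  t=0,i=2
  ... -> #   bit 0 = 1  t=0,i=0
  bits 10101001 = 169

169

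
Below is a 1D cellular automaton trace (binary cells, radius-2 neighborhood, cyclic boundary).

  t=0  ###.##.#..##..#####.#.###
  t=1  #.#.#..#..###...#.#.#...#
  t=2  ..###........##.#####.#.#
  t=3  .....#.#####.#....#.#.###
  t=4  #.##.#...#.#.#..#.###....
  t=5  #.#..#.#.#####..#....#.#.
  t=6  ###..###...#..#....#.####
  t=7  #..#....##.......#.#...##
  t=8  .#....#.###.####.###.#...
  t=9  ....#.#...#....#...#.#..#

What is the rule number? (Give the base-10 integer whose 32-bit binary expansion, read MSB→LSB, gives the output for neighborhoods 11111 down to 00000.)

2742162531

  nb #####: next=#  (t=0,i=0, bit31=1)
  nb ####.: next=.  (t=0,i=1, bit30=0)
  nb ###.#: next=#  (t=0,i=2, bit29=1)
  nb ###..: next=.  (t=1,i=12, bit28=0)
  nb ##.##: next=.  (t=0,i=3, bit27=0)
  nb ##.#.: next=.  (t=0,i=6, bit26=0)
  nb ##..#: next=#  (t=0,i=12, bit25=1)
  nb ##...: next=#  (t=1,i=13, bit24=1)
  nb #.###: next=.  (t=0,i=22, bit23=0)
  nb #.##.: next=#  (t=0,i=4, bit22=1)
  nb #.#.#: next=#  (t=0,i=20, bit21=1)
  nb #.#..: next=#  (t=0,i=7, bit20=1)
  nb #..##: next=.  (t=0,i=9, bit19=0)
  nb #..#.: next=.  (t=1,i=6, bit18=0)
  nb #...#: next=#  (t=1,i=14, bit17=1)
  nb #....: next=.  (t=2,i=6, bit16=0)
  nb .####: next=.  (t=0,i=15, bit15=0)
  nb .###.: next=.  (t=1,i=11, bit14=0)
  nb .##.#: next=.  (t=0,i=5, bit13=0)
  nb .##..: next=#  (t=0,i=11, bit12=1)
  nb .#.##: next=.  (t=0,i=21, bit11=0)
  nb .#.#.: next=#  (t=1,i=3, bit10=1)
  nb .#..#: next=.  (t=0,i=8, bit9=0)
  nb .#...: next=.  (t=1,i=21, bit8=0)
  nb ..###: next=.  (t=0,i=14, bit7=0)
  nb ..##.: next=#  (t=0,i=10, bit6=1)
  nb ..#.#: next=#  (t=1,i=16, bit5=1)
  nb ..#..: next=.  (t=1,i=7, bit4=0)
  nb ...##: next=.  (t=1,i=23, bit3=0)
  nb ...#.: next=.  (t=1,i=15, bit2=0)
  nb ....#: next=#  (t=2,i=11, bit1=1)
  nb .....: next=#  (t=2,i=7, bit0=1)
  bits 10100011011100100001010001100011 = 2742162531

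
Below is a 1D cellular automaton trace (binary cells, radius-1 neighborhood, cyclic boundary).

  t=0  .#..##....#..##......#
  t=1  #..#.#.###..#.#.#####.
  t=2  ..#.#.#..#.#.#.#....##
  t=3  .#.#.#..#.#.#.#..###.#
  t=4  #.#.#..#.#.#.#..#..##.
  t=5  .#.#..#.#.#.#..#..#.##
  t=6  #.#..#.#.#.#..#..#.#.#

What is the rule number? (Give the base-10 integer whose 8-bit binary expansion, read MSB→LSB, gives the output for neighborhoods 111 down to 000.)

99

  ###|.  b7=0 t=1,i=8
  ##.|#  b6=1 t=0,i=5
  #.#|#  b5=1 t=0,i=0
  #..|.  b4=0 t=0,i=2
  .##|.  b3=0 t=0,i=4
  .#.|.  b2=0 t=0,i=1
  ..#|#  b1=1 t=0,i=3
  ...|#  b0=1 t=0,i=7
  bits 01100011 = 99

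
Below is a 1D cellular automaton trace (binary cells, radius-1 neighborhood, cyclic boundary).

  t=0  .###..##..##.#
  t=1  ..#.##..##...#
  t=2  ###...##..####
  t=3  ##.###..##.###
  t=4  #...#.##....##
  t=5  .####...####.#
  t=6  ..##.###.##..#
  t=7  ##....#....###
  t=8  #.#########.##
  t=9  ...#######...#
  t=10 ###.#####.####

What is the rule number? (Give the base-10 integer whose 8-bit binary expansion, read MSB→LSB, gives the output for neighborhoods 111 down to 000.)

151

  [7] ### => #  t=0,i=2
  [6] ##. => .  t=0,i=3
  [5] #.# => .  t=0,i=0
  [4] #.. => #  t=0,i=4
  [3] .## => .  t=0,i=1
  [2] .#. => #  t=0,i=13
  [1] ..# => #  t=0,i=5
  [0] ... => #  t=1,i=11
  bits 10010111 = 151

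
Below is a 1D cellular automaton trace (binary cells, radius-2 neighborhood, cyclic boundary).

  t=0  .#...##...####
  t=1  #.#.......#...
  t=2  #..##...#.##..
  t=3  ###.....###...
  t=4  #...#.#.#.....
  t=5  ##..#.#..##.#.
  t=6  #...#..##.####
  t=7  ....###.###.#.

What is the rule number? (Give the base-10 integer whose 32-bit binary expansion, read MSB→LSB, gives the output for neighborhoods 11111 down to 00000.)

  nb #####: next=#  (t=6,i=12, bit31=1)
  nb ####.: next=.  (t=0,i=12, bit30=0)
  nb ###.#: next=.  (t=0,i=13, bit29=0)
  nb ###..: next=.  (t=3,i=2, bit28=0)
  nb ##.##: next=#  (t=6,i=9, bit27=1)
  nb ##.#.: next=#  (t=0,i=0, bit26=1)
  nb ##..#: next=.  (t=2,i=12, bit25=0)
  nb ##...: next=.  (t=0,i=7, bit24=0)
  nb #.###: next=#  (t=6,i=10, bit23=1)
  nb #.##.: next=#  (t=2,i=10, bit22=1)
  nb #.#.#: next=#  (t=4,i=6, bit21=1)
  nb #.#..: next=.  (t=0,i=1, bit20=0)
  nb #..##: next=#  (t=2,i=2, bit19=1)
  nb #..#.: next=.  (t=2,i=13, bit18=0)
  nb #...#: next=.  (t=0,i=3, bit17=0)
  nb #....: next=#  (t=1,i=4, bit16=1)
  nb .####: next=.  (t=0,i=11, bit15=0)
  nb .###.: next=.  (t=3,i=1, bit14=0)
  nb .##.#: next=#  (t=5,i=10, bit13=1)
  nb .##..: next=.  (t=0,i=6, bit12=0)
  nb .#.##: next=#  (t=2,i=9, bit11=1)
  nb .#.#.: next=.  (t=1,i=1, bit10=0)
  nb .#..#: next=#  (t=2,i=1, bit9=1)
  nb .#...: next=#  (t=0,i=2, bit8=1)
  nb ..###: next=#  (t=0,i=10, bit7=1)
  nb ..##.: next=.  (t=0,i=5, bit6=0)
  nb ..#.#: next=#  (t=1,i=0, bit5=1)
  nb ..#..: next=#  (t=1,i=10, bit4=1)
  nb ...##: next=.  (t=0,i=4, bit3=0)
  nb ...#.: next=.  (t=1,i=9, bit2=0)
  nb ....#: next=#  (t=1,i=8, bit1=1)
  nb .....: next=.  (t=1,i=5, bit0=0)
  bits 10001100111010010010101110110010 = 2364091314

2364091314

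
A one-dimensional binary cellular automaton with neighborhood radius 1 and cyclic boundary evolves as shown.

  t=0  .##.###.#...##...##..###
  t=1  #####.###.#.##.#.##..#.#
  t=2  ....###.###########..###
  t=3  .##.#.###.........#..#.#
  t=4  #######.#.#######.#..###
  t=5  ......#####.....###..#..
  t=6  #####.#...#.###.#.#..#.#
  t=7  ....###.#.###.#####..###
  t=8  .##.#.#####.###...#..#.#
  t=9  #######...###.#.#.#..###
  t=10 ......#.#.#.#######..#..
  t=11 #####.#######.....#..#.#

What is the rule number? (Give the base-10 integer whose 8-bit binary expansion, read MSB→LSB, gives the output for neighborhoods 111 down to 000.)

109

  ### -> .   bit 7 = 0  t=0,i=5
  ##. -> #   bit 6 = 1  t=0,i=2
  #.# -> #   bit 5 = 1  t=0,i=0
  #.. -> .   bit 4 = 0  t=0,i=9
  .## -> #   bit 3 = 1  t=0,i=1
  .#. -> #   bit 2 = 1  t=0,i=8
  ..# -> .   bit 1 = 0  t=0,i=11
  ... -> #   bit 0 = 1  t=0,i=10
  bits 01101101 = 109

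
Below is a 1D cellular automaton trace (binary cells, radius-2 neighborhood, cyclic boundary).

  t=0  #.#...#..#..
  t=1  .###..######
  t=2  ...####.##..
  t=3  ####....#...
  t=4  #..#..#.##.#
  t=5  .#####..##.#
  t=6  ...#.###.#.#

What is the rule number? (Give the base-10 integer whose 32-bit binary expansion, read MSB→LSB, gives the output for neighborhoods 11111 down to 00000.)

2457610139

  nb #####: next=#  (t=1,i=8, bit31=1)
  nb ####.: next=.  (t=1,i=10, bit30=0)
  nb ###.#: next=.  (t=1,i=11, bit29=0)
  nb ###..: next=#  (t=1,i=3, bit28=1)
  nb ##.##: next=.  (t=1,i=0, bit27=0)
  nb ##.#.: next=.  (t=5,i=10, bit26=0)
  nb ##..#: next=#  (t=1,i=4, bit25=1)
  nb ##...: next=.  (t=2,i=10, bit24=0)
  nb #.###: next=.  (t=1,i=1, bit23=0)
  nb #.##.: next=#  (t=2,i=8, bit22=1)
  nb #.#.#: next=#  (t=5,i=11, bit21=1)
  nb #.#..: next=#  (t=0,i=2, bit20=1)
  nb #..##: next=#  (t=1,i=5, bit19=1)
  nb #..#.: next=#  (t=0,i=8, bit18=1)
  nb #...#: next=.  (t=0,i=4, bit17=0)
  nb #....: next=.  (t=2,i=11, bit16=0)
  nb .####: next=.  (t=1,i=7, bit15=0)
  nb .###.: next=.  (t=1,i=2, bit14=0)
  nb .##.#: next=#  (t=4,i=9, bit13=1)
  nb .##..: next=.  (t=2,i=9, bit12=0)
  nb .#.##: next=.  (t=4,i=7, bit11=0)
  nb .#.#.: next=#  (t=0,i=1, bit10=1)
  nb .#..#: next=#  (t=0,i=7, bit9=1)
  nb .#...: next=#  (t=0,i=3, bit8=1)
  nb ..###: next=#  (t=1,i=6, bit7=1)
  nb ..##.: next=.  (t=5,i=8, bit6=0)
  nb ..#.#: next=.  (t=0,i=0, bit5=0)
  nb ..#..: next=#  (t=0,i=6, bit4=1)
  nb ...##: next=#  (t=2,i=2, bit3=1)
  nb ...#.: next=.  (t=0,i=5, bit2=0)
  nb ....#: next=#  (t=2,i=1, bit1=1)
  nb .....: next=#  (t=2,i=0, bit0=1)
  bits 10010010011111000010011110011011 = 2457610139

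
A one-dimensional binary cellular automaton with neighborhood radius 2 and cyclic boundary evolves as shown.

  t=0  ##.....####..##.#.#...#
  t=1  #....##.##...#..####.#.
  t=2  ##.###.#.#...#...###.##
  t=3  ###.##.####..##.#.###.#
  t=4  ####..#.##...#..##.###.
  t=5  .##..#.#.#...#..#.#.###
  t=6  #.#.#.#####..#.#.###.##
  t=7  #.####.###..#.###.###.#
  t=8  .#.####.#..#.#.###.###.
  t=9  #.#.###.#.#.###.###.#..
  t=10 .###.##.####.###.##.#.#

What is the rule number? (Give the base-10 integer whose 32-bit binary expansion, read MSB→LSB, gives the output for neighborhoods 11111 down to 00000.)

3895778650

  ##### -> #   bit 31 = 1  t=6,i=8
  ####. -> #   bit 30 = 1  t=0,i=9
  ###.# -> #   bit 29 = 1  t=1,i=19
  ###.. -> .   bit 28 = 0  t=0,i=1
  ##.## -> #   bit 27 = 1  t=1,i=7
  ##.#. -> .   bit 26 = 0  t=0,i=15
  ##..# -> .   bit 25 = 0  t=0,i=11
  ##... -> .   bit 24 = 0  t=0,i=2
  #.### -> .   bit 23 = 0  t=2,i=3
  #.##. -> .   bit 22 = 0  t=1,i=8
  #.#.# -> #   bit 21 = 1  t=0,i=16
  #.#.. -> #   bit 20 = 1  t=0,i=18
  #..## -> .   bit 19 = 0  t=0,i=12
  #..#. -> #   bit 18 = 1  t=4,i=5
  #...# -> .   bit 17 = 0  t=0,i=20
  #.... -> .   bit 16 = 0  t=0,i=3
  .#### -> #   bit 15 = 1  t=0,i=8
  .###. -> #   bit 14 = 1  t=0,i=0
  .##.# -> .   bit 13 = 0  t=0,i=14
  .##.. -> #   bit 12 = 1  t=1,i=9
  .#.## -> #   bit 11 = 1  t=3,i=17
  .#.#. -> #   bit 10 = 1  t=0,i=17
  .#..# -> .   bit 9 = 0  t=1,i=14
  .#... -> #   bit 8 = 1  t=0,i=19
  ..### -> .   bit 7 = 0  t=0,i=7
  ..##. -> #   bit 6 = 1  t=0,i=13
  ..#.# -> .   bit 5 = 0  t=4,i=6
  ..#.. -> #   bit 4 = 1  t=1,i=13
  ...## -> #   bit 3 = 1  t=0,i=6
  ...#. -> .   bit 2 = 0  t=1,i=12
  ....# -> #   bit 1 = 1  t=0,i=5
  ..... -> .   bit 0 = 0  t=0,i=4
  bits 11101000001101001101110101011010 = 3895778650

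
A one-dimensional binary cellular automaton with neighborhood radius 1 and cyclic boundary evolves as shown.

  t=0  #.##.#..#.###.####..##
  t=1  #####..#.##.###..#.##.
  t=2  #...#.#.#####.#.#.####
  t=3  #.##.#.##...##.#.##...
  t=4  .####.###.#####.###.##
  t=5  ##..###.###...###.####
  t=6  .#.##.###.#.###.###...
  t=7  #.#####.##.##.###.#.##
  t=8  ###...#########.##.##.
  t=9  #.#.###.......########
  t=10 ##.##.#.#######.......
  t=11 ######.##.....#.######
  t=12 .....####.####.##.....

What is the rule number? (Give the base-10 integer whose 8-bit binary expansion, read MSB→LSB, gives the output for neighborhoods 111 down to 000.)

107

  [7] ### => .  t=0,i=11
  [6] ##. => #  t=0,i=0
  [5] #.# => #  t=0,i=1
  [4] #.. => .  t=0,i=6
  [3] .## => #  t=0,i=2
  [2] .#. => .  t=0,i=5
  [1] ..# => #  t=0,i=7
  [0] ... => #  t=2,i=2
  bits 01101011 = 107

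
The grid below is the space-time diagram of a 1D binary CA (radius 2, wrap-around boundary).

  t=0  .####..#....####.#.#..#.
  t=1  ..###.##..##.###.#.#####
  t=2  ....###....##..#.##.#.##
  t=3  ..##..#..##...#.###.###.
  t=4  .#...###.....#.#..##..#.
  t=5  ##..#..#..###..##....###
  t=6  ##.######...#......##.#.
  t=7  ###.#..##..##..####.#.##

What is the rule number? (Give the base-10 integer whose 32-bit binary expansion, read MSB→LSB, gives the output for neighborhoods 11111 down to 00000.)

  #####|.  b31=0 t=1,i=21
  ####.|#  b30=1 t=0,i=3
  ###.#|#  b29=1 t=0,i=15
  ###..|#  b28=1 t=0,i=4
  ##.##|#  b27=1 t=1,i=5
  ##.#.|.  b26=0 t=0,i=16
  ##..#|.  b25=0 t=0,i=5
  ##...|.  b24=0 t=2,i=0
  #.###|.  b23=0 t=1,i=13
  #.##.|#  b22=1 t=1,i=6
  #.#.#|#  b21=1 t=0,i=17
  #.#..|#  b20=1 t=0,i=19
  #..##|.  b19=0 t=0,i=0
  #..#.|#  b18=1 t=0,i=6
  #...#|.  b17=0 t=3,i=0
  #....|.  b16=0 t=0,i=9
  .####|#  b15=1 t=0,i=2
  .###.|.  b14=0 t=1,i=3
  .##.#|#  b13=1 t=1,i=11
  .##..|.  b12=0 t=1,i=7
  .#.##|#  b11=1 t=1,i=18
  .#.#.|.  b10=0 t=0,i=18
  .#..#|#  b9=1 t=0,i=20
  .#...|.  b8=0 t=0,i=8
  ..###|.  b7=0 t=0,i=1
  ..##.|.  b6=0 t=1,i=10
  ..#.#|.  b5=0 t=2,i=15
  ..#..|#  b4=1 t=0,i=7
  ...##|#  b3=1 t=0,i=11
  ...#.|#  b2=1 t=3,i=13
  ....#|#  b1=1 t=0,i=10
  .....|#  b0=1 t=4,i=10
  bits 01111000011101001010101000011111 = 2020911647

2020911647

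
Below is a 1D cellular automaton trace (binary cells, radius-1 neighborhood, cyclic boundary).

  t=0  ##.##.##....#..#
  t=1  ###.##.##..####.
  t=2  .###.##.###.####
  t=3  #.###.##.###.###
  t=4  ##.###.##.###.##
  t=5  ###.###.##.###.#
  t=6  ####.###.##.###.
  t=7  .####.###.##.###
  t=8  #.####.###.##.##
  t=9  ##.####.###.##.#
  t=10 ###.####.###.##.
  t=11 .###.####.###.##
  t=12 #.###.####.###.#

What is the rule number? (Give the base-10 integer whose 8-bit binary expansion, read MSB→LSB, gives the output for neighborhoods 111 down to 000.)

246

  ###|#  b7=1 t=0,i=0
  ##.|#  b6=1 t=0,i=1
  #.#|#  b5=1 t=0,i=2
  #..|#  b4=1 t=0,i=8
  .##|.  b3=0 t=0,i=3
  .#.|#  b2=1 t=0,i=12
  ..#|#  b1=1 t=0,i=11
  ...|.  b0=0 t=0,i=9
  bits 11110110 = 246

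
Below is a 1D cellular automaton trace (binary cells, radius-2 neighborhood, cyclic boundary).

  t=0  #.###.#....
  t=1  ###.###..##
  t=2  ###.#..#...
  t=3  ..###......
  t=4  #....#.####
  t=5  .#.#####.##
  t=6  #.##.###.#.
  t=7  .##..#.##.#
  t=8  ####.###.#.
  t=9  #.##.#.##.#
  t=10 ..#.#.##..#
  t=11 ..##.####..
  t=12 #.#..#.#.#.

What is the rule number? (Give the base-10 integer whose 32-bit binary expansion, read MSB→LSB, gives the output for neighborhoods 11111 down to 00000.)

  nb #####: next=#  (t=1,i=0, bit31=1)
  nb ####.: next=#  (t=1,i=1, bit30=1)
  nb ###.#: next=#  (t=0,i=4, bit29=1)
  nb ###..: next=.  (t=1,i=6, bit28=0)
  nb ##.##: next=.  (t=1,i=3, bit27=0)
  nb ##.#.: next=#  (t=0,i=5, bit26=1)
  nb ##..#: next=#  (t=1,i=7, bit25=1)
  nb ##...: next=#  (t=3,i=5, bit24=1)
  nb #.###: next=#  (t=0,i=2, bit23=1)
  nb #.##.: next=#  (t=5,i=9, bit22=1)
  nb #.#.#: next=.  (t=5,i=1, bit21=0)
  nb #.#..: next=#  (t=0,i=6, bit20=1)
  nb #..##: next=.  (t=1,i=8, bit19=0)
  nb #..#.: next=.  (t=2,i=6, bit18=0)
  nb #...#: next=.  (t=2,i=9, bit17=0)
  nb #....: next=.  (t=0,i=8, bit16=0)
  nb .####: next=.  (t=1,i=10, bit15=0)
  nb .###.: next=.  (t=0,i=3, bit14=0)
  nb .##.#: next=.  (t=5,i=10, bit13=0)
  nb .##..: next=#  (t=7,i=2, bit12=1)
  nb .#.##: next=#  (t=0,i=1, bit11=1)
  nb .#.#.: next=#  (t=6,i=10, bit10=1)
  nb .#..#: next=.  (t=2,i=5, bit9=0)
  nb .#...: next=.  (t=0,i=7, bit8=0)
  nb ..###: next=.  (t=1,i=9, bit7=0)
  nb ..##.: next=#  (t=11,i=2, bit6=1)
  nb ..#.#: next=#  (t=0,i=0, bit5=1)
  nb ..#..: next=.  (t=2,i=7, bit4=0)
  nb ...##: next=.  (t=2,i=10, bit3=0)
  nb ...#.: next=#  (t=0,i=10, bit2=1)
  nb ....#: next=#  (t=0,i=9, bit1=1)
  nb .....: next=#  (t=3,i=7, bit0=1)
  bits 11100111110100000001110001100111 = 3889175655

3889175655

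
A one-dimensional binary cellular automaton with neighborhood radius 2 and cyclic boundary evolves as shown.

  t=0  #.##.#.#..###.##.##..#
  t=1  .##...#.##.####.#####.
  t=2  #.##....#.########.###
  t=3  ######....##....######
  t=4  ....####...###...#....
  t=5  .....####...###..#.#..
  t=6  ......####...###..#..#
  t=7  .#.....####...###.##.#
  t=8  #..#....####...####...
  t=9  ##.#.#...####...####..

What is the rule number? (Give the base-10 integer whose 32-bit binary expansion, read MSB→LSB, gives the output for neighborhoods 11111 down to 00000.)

2076825104

  ##### -> .   bit 31 = 0  t=1,i=18
  ####. -> #   bit 30 = 1  t=1,i=13
  ###.# -> #   bit 29 = 1  t=0,i=12
  ###.. -> #   bit 28 = 1  t=1,i=20
  ##.## -> #   bit 27 = 1  t=0,i=1
  ##.#. -> .   bit 26 = 0  t=0,i=4
  ##..# -> #   bit 25 = 1  t=0,i=19
  ##... -> #   bit 24 = 1  t=1,i=3
  #.### -> #   bit 23 = 1  t=1,i=11
  #.##. -> #   bit 22 = 1  t=0,i=2
  #.#.# -> .   bit 21 = 0  t=0,i=5
  #.#.. -> .   bit 20 = 0  t=0,i=7
  #..## -> #   bit 19 = 1  t=0,i=9
  #..#. -> .   bit 18 = 0  t=5,i=16
  #...# -> .   bit 17 = 0  t=1,i=4
  #.... -> #   bit 16 = 1  t=2,i=5
  .#### -> #   bit 15 = 1  t=1,i=12
  .###. -> #   bit 14 = 1  t=0,i=11
  .##.# -> .   bit 13 = 0  t=0,i=0
  .##.. -> #   bit 12 = 1  t=0,i=18
  .#.## -> .   bit 11 = 0  t=1,i=7
  .#.#. -> #   bit 10 = 1  t=0,i=6
  .#..# -> #   bit 9 = 1  t=0,i=8
  .#... -> .   bit 8 = 0  t=4,i=18
  ..### -> .   bit 7 = 0  t=0,i=10
  ..##. -> .   bit 6 = 0  t=0,i=21
  ..#.# -> .   bit 5 = 0  t=1,i=6
  ..#.. -> #   bit 4 = 1  t=4,i=17
  ...## -> .   bit 3 = 0  t=3,i=9
  ...#. -> .   bit 2 = 0  t=1,i=5
  ....# -> .   bit 1 = 0  t=2,i=6
  ..... -> .   bit 0 = 0  t=4,i=0
  bits 01111011110010011101011000010000 = 2076825104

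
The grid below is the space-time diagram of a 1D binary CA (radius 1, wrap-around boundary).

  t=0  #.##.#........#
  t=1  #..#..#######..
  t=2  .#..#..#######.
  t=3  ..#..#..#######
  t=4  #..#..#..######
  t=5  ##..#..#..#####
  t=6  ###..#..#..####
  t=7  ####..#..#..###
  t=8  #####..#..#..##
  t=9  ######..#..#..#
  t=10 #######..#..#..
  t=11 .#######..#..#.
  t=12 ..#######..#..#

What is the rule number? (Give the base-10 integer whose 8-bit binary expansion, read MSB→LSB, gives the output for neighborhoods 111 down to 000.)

209

  [7] ### => #  t=1,i=7
  [6] ##. => #  t=0,i=0
  [5] #.# => .  t=0,i=1
  [4] #.. => #  t=0,i=6
  [3] .## => .  t=0,i=2
  [2] .#. => .  t=0,i=5
  [1] ..# => .  t=0,i=13
  [0] ... => #  t=0,i=7
  bits 11010001 = 209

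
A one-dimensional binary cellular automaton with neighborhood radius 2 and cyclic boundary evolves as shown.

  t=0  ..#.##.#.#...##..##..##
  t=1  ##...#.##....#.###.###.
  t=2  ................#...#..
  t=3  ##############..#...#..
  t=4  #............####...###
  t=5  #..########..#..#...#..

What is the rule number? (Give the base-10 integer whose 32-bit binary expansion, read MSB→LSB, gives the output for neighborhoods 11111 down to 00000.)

  [31] ##### => .  t=3,i=2
  [30] ####. => .  t=3,i=12
  [29] ###.# => .  t=1,i=17
  [28] ###.. => #  t=3,i=13
  [27] ##.## => .  t=1,i=18
  [26] ##.#. => .  t=0,i=6
  [25] ##..# => #  t=0,i=0
  [24] ##... => .  t=1,i=2
  [23] #.### => .  t=1,i=15
  [22] #.##. => .  t=0,i=4
  [21] #.#.# => #  t=0,i=7
  [20] #.#.. => .  t=0,i=9
  [19] #..## => #  t=0,i=16
  [18] #..#. => #  t=0,i=1
  [17] #...# => .  t=0,i=11
  [16] #.... => .  t=1,i=10
  [15] .#### => .  t=3,i=1
  [14] .###. => #  t=1,i=16
  [13] .##.# => #  t=0,i=5
  [12] .##.. => .  t=0,i=14
  [11] .#.## => .  t=0,i=3
  [10] .#.#. => #  t=0,i=8
  [9] .#..# => #  t=3,i=21
  [8] .#... => .  t=0,i=10
  [7] ..### => #  t=3,i=0
  [6] ..##. => #  t=0,i=13
  [5] ..#.# => .  t=0,i=2
  [4] ..#.. => #  t=2,i=16
  [3] ...## => .  t=0,i=12
  [2] ...#. => .  t=1,i=4
  [1] ....# => .  t=1,i=11
  [0] ..... => #  t=2,i=0
  bits 00010010001011000110011011010001 = 304899793

304899793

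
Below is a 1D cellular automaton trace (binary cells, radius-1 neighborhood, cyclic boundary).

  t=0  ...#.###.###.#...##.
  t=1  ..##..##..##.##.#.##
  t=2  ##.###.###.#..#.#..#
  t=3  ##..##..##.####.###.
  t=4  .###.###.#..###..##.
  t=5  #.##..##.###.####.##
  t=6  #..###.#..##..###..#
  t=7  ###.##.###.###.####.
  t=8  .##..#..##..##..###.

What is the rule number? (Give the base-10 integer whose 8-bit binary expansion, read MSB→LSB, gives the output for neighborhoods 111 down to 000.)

  ### -> #   bit 7 = 1  t=0,i=6
  ##. -> #   bit 6 = 1  t=0,i=7
  #.# -> .   bit 5 = 0  t=0,i=4
  #.. -> #   bit 4 = 1  t=0,i=14
  .## -> .   bit 3 = 0  t=0,i=5
  .#. -> #   bit 2 = 1  t=0,i=3
  ..# -> #   bit 1 = 1  t=0,i=2
  ... -> .   bit 0 = 0  t=0,i=0
  bits 11010110 = 214

214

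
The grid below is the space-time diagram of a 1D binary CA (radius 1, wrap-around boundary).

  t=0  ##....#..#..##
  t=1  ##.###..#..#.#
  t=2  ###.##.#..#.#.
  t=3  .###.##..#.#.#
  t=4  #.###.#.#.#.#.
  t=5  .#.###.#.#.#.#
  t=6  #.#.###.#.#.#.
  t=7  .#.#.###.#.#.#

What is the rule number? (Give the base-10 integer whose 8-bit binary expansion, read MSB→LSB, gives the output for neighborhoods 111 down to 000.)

  ###|#  b7=1 t=0,i=0
  ##.|#  b6=1 t=0,i=1
  #.#|#  b5=1 t=1,i=2
  #..|.  b4=0 t=0,i=2
  .##|.  b3=0 t=0,i=12
  .#.|.  b2=0 t=0,i=6
  ..#|#  b1=1 t=0,i=5
  ...|#  b0=1 t=0,i=3
  bits 11100011 = 227

227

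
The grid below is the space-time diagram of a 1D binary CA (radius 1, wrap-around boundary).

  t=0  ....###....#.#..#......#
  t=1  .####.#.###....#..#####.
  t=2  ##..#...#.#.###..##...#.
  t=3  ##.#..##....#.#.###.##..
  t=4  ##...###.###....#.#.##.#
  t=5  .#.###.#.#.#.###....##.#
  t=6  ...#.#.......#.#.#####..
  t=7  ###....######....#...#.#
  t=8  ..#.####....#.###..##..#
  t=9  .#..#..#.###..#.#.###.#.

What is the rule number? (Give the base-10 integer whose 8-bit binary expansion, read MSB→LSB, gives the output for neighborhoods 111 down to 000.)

  ### -> .   bit 7 = 0  t=0,i=5
  ##. -> #   bit 6 = 1  t=0,i=6
  #.# -> .   bit 5 = 0  t=0,i=12
  #.. -> .   bit 4 = 0  t=0,i=0
  .## -> #   bit 3 = 1  t=0,i=4
  .#. -> .   bit 2 = 0  t=0,i=11
  ..# -> #   bit 1 = 1  t=0,i=3
  ... -> #   bit 0 = 1  t=0,i=1
  bits 01001011 = 75

75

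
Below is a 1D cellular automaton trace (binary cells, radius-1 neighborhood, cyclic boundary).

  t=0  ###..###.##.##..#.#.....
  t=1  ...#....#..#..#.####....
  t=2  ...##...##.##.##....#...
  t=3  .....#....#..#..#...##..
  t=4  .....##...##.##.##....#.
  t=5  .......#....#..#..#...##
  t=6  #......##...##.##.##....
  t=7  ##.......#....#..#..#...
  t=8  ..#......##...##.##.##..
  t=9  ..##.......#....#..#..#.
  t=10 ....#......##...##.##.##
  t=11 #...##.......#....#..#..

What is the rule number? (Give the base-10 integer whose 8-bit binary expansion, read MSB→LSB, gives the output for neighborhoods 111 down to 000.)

52

  [7] ### => .  t=0,i=1
  [6] ##. => .  t=0,i=2
  [5] #.# => #  t=0,i=8
  [4] #.. => #  t=0,i=3
  [3] .## => .  t=0,i=0
  [2] .#. => #  t=0,i=16
  [1] ..# => .  t=0,i=4
  [0] ... => .  t=0,i=20
  bits 00110100 = 52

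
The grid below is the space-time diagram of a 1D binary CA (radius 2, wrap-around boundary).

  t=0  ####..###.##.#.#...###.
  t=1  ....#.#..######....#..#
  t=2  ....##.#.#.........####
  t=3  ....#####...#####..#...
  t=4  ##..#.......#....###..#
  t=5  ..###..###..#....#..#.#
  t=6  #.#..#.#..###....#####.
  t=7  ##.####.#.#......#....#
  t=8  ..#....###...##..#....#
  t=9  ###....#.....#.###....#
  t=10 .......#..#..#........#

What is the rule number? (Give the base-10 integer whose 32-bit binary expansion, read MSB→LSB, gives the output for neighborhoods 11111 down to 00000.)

241444593

  #####|.  b31=0 t=1,i=11
  ####.|.  b30=0 t=0,i=2
  ###.#|.  b29=0 t=0,i=8
  ###..|.  b28=0 t=0,i=3
  ##.##|#  b27=1 t=0,i=9
  ##.#.|#  b26=1 t=0,i=12
  ##..#|#  b25=1 t=0,i=4
  ##...|.  b24=0 t=1,i=15
  #.###|.  b23=0 t=0,i=0
  #.##.|#  b22=1 t=0,i=10
  #.#.#|#  b21=1 t=0,i=13
  #.#..|.  b20=0 t=0,i=15
  #..##|.  b19=0 t=0,i=5
  #..#.|#  b18=1 t=1,i=21
  #...#|.  b17=0 t=0,i=17
  #....|.  b16=0 t=1,i=1
  .####|.  b15=0 t=0,i=1
  .###.|.  b14=0 t=0,i=7
  .##.#|#  b13=1 t=0,i=11
  .##..|.  b12=0 t=8,i=14
  .#.##|.  b11=0 t=9,i=14
  .#.#.|#  b10=1 t=0,i=14
  .#..#|#  b9=1 t=1,i=7
  .#...|.  b8=0 t=0,i=16
  ..###|#  b7=1 t=0,i=6
  ..##.|#  b6=1 t=2,i=4
  ..#.#|#  b5=1 t=1,i=4
  ..#..|#  b4=1 t=1,i=19
  ...##|.  b3=0 t=0,i=18
  ...#.|.  b2=0 t=1,i=3
  ....#|.  b1=0 t=1,i=2
  .....|#  b0=1 t=2,i=12
  bits 00001110011001000010011011110001 = 241444593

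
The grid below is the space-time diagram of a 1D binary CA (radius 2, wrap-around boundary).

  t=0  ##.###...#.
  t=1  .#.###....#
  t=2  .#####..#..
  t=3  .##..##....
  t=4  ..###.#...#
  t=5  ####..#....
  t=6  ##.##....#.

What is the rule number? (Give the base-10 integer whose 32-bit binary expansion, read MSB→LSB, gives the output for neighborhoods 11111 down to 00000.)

314112642

  [31] ##### => .  t=2,i=3
  [30] ####. => .  t=2,i=4
  [29] ###.# => .  t=4,i=4
  [28] ###.. => #  t=0,i=5
  [27] ##.## => .  t=0,i=2
  [26] ##.#. => .  t=4,i=5
  [25] ##..# => #  t=2,i=6
  [24] ##... => .  t=0,i=6
  [23] #.### => #  t=0,i=3
  [22] #.##. => .  t=0,i=0
  [21] #.#.# => #  t=1,i=1
  [20] #.#.. => #  t=4,i=6
  [19] #..## => #  t=3,i=4
  [18] #..#. => .  t=2,i=7
  [17] #...# => .  t=0,i=7
  [16] #.... => .  t=1,i=7
  [15] .#### => #  t=2,i=2
  [14] .###. => #  t=0,i=4
  [13] .##.# => #  t=0,i=1
  [12] .##.. => #  t=3,i=2
  [11] .#.## => #  t=0,i=10
  [10] .#.#. => .  t=1,i=0
  [9] .#..# => #  t=4,i=0
  [8] .#... => .  t=2,i=9
  [7] ..### => #  t=2,i=1
  [6] ..##. => .  t=3,i=1
  [5] ..#.# => .  t=0,i=9
  [4] ..#.. => .  t=2,i=8
  [3] ...## => .  t=2,i=0
  [2] ...#. => .  t=0,i=8
  [1] ....# => #  t=1,i=8
  [0] ..... => .  t=3,i=9
  bits 00010010101110001111101010000010 = 314112642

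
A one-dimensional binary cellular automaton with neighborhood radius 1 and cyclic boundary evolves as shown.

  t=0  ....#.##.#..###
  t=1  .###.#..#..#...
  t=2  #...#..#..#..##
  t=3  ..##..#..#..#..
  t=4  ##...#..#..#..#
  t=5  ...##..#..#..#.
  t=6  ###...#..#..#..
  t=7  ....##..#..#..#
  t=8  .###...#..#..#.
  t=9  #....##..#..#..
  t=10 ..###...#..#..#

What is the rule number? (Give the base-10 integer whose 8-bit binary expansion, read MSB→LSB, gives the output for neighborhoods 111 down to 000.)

35

  ### -> .   bit 7 = 0  t=0,i=13
  ##. -> .   bit 6 = 0  t=0,i=7
  #.# -> #   bit 5 = 1  t=0,i=5
  #.. -> .   bit 4 = 0  t=0,i=0
  .## -> .   bit 3 = 0  t=0,i=6
  .#. -> .   bit 2 = 0  t=0,i=4
  ..# -> #   bit 1 = 1  t=0,i=3
  ... -> #   bit 0 = 1  t=0,i=1
  bits 00100011 = 35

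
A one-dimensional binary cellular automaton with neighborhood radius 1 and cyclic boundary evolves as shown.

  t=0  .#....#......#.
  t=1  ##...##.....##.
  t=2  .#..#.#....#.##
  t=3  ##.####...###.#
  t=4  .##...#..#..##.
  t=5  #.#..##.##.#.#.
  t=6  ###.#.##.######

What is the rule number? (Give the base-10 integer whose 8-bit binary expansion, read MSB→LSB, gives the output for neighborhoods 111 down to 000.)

102

  [7] ### => .  t=3,i=0
  [6] ##. => #  t=1,i=1
  [5] #.# => #  t=1,i=14
  [4] #.. => .  t=0,i=2
  [3] .## => .  t=1,i=0
  [2] .#. => #  t=0,i=1
  [1] ..# => #  t=0,i=0
  [0] ... => .  t=0,i=3
  bits 01100110 = 102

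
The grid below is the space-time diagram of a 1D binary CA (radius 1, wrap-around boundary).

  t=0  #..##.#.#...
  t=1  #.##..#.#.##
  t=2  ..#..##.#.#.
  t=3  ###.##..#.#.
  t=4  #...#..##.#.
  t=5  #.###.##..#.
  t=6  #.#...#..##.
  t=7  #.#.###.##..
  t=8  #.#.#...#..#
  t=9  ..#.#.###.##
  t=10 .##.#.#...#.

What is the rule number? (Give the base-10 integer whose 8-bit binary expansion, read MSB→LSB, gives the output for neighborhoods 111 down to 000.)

  [7] ### => .  t=1,i=11
  [6] ##. => .  t=0,i=4
  [5] #.# => .  t=0,i=5
  [4] #.. => .  t=0,i=1
  [3] .## => #  t=0,i=3
  [2] .#. => #  t=0,i=0
  [1] ..# => #  t=0,i=2
  [0] ... => #  t=0,i=10
  bits 00001111 = 15

15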